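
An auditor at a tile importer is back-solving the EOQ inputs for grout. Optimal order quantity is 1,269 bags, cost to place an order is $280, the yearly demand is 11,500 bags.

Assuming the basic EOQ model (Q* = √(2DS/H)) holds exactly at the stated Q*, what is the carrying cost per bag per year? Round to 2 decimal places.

$4.00

EOQ relation: Q² = 2DS/H, so rearrange for the unknown.
H = 2DS / Q² = 2 × 11,500 × 280 / 1,269² = 3.9991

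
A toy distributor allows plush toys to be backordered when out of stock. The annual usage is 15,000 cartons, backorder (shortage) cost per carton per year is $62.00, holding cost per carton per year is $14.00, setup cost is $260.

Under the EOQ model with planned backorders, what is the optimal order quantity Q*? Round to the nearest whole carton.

Q* = √(2DS/H) · √((H + b)/b)
   = √(2 × 15,000 × 260 / 14) · √((14 + 62) / 62)
   = 746.420 × 1.1072 ≈ 826.41

826 cartons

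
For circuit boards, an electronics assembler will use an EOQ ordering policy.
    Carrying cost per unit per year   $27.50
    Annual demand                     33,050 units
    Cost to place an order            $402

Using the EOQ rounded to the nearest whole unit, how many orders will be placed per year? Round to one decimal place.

33.6 orders per year

2DS/H = 2·33,050·402/27.5 = 966,261.82
EOQ = √966,261.82 ≈ 982.99 → Q = 983
Orders per year = D/Q = 33,050 / 983 = 33.622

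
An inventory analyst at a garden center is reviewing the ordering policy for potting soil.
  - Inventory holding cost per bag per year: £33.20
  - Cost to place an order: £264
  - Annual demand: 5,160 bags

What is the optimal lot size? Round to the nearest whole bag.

286 bags

Q* = √(2·D·S / H) = √(2·5,160·264 / 33.2) = √82,062.7 ≈ 286.47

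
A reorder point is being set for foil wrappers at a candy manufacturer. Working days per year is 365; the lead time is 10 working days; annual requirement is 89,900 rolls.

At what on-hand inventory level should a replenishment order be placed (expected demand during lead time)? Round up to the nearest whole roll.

Daily demand d = 89,900 / 365 = 246.301 rolls/day
Demand during lead time = 246.301 × 10 = 2,463.01
Reorder point = 2,463.01 → round up

2,464 rolls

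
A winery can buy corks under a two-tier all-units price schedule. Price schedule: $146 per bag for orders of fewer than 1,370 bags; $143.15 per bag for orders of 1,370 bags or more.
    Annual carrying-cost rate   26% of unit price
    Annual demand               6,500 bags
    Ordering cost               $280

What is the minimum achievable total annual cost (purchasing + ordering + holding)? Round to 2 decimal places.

H₁ = 26%×$146 = $37.9600;  H₂ = 26%×$143.15 = $37.2190
EOQ₁ = √(2×6,500×280/37.9600) = 309.66  (< 1,370, feasible at tier 1)
EOQ₂ = √(2×6,500×280/37.2190) = 312.73  (< 1,370 → use Q = 1,370 at tier-2 price)
TC(tier 1 (EOQ₁), Q≈309.7) = $960,754.76
TC(tier 2, Q≈1,370.0) = $957,298.48
Minimum at tier 2: $957,298.48

$957,298.48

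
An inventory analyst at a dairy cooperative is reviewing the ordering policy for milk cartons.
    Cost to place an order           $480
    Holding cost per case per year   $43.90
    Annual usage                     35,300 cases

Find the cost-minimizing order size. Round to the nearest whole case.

879 cases

Optimal lot size Q* = (2 × 35,300 × $480 / $43.9)^½ ≈ 878.60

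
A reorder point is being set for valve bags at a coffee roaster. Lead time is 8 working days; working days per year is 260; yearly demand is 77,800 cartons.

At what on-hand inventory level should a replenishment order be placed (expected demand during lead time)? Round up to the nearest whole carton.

2,394 cartons

Daily demand d = 77,800 / 260 = 299.231 cartons/day
Demand during lead time = 299.231 × 8 = 2,393.85
Reorder point = 2,393.85 → round up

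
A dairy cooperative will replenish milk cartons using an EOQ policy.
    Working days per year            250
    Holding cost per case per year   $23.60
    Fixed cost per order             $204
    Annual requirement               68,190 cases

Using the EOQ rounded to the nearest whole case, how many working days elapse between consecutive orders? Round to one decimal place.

4.0 days

EOQ = √(2DS/H) = √(2 × 68,190 × 204 / 23.6)
    = √(1,178,877.97) ≈ 1,085.76 → Q = 1,086 cases
Cycle time = (working days × Q)/D = (250 × 1,086) / 68,190 = 3.982 days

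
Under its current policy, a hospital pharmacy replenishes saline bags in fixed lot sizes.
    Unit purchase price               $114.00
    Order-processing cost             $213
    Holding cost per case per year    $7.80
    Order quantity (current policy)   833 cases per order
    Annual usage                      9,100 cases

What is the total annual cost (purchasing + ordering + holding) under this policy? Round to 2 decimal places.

Ordering: D/Q × S = 9,100/833 × $213 = $2,326.89
Holding:  Q/2 × H = 833/2 × $7.8 = $3,248.70
Purchase cost = D·C = 9,100 × 114 = $1,037,400.00
Total = $2,326.89 + $3,248.70 + $1,037,400.00 = $1,042,975.59

$1,042,975.59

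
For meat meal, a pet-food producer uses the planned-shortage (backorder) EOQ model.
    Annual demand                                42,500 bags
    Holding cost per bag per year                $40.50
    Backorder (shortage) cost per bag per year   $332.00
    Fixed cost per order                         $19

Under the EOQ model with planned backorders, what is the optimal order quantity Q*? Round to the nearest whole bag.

212 bags

Basic EOQ = √(2·42,500·19/40.5) = 199.691
Backorder adjustment √((H+b)/b) = √((40.5+332)/332) = 1.0592
Q* = 199.691 × 1.0592 ≈ 211.52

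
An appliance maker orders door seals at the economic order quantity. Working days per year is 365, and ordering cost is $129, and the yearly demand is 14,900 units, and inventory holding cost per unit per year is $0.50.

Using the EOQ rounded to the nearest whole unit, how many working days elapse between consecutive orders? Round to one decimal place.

Optimal lot size Q* = (2 × 14,900 × $129 / $0.5)^½ ≈ 2,772.80 → Q = 2,773 units
Cycle time = (working days × Q)/D = (365 × 2,773) / 14,900 = 67.929 days

67.9 days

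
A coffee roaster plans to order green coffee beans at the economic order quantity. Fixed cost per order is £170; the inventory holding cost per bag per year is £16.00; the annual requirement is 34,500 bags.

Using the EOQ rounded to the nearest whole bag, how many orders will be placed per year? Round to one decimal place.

2DS/H = 2·34,500·170/16 = 733,125.00
EOQ = √733,125.00 ≈ 856.23 → Q = 856
Orders per year = D/Q = 34,500 / 856 = 40.304

40.3 orders per year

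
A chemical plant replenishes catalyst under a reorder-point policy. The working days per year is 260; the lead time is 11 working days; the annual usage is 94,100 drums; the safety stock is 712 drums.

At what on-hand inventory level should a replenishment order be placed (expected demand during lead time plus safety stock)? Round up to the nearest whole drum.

4,694 drums

Daily demand d = 94,100 / 260 = 361.923 drums/day
Demand during lead time = 361.923 × 11 = 3,981.15
Reorder point = 3,981.15 + 712 = 4,693.15 → round up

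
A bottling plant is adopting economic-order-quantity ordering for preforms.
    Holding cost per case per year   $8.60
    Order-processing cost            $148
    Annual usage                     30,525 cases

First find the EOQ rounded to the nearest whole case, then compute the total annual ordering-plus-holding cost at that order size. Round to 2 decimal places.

2DS/H = 2·30,525·148/8.6 = 1,050,627.91
EOQ = √1,050,627.91 ≈ 1,025.00 → Q = 1,025 cases
Annual ordering cost = (D/Q)·S = (30,525/1,025) × 148 = $4,407.51
Annual holding cost  = (Q/2)·H = (1,025/2) × 8.6 = $4,407.50
Total = $4,407.51 + $4,407.50 = $8,815.01

$8,815.01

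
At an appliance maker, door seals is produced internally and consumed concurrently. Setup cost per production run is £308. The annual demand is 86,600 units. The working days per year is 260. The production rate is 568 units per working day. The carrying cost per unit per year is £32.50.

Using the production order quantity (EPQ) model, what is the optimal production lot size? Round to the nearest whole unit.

1,992 units

d = 86,600/260 = 333.0769 units/day;  effective holding cost H(1 − d/p) = 32.5·(1 − 333.0769/568) = 13.44190
Q* = √(2DS / H_eff) = √(2·86,600·308 / 13.44190) ≈ 1,992.14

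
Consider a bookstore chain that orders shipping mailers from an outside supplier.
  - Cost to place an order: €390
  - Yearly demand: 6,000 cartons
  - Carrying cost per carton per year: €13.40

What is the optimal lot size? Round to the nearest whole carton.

591 cartons

Q* = √(2·D·S / H) = √(2·6,000·390 / 13.4) = √349,253.7 ≈ 590.98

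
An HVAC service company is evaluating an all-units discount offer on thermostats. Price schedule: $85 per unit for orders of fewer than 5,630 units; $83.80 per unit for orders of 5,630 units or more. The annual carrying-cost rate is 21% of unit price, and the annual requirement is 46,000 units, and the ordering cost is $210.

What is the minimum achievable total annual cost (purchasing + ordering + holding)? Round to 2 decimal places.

H₁ = 21%×$85 = $17.8500;  H₂ = 21%×$83.80 = $17.5980
EOQ₁ = √(2×46,000×210/17.8500) = 1,040.36  (< 5,630, feasible at tier 1)
EOQ₂ = √(2×46,000×210/17.5980) = 1,047.78  (< 5,630 → use Q = 5,630 at tier-2 price)
TC(tier 1 (EOQ₁), Q≈1,040.4) = $3,928,570.46
TC(tier 2, Q≈5,630.0) = $3,906,054.18
Minimum at tier 2: $3,906,054.18

$3,906,054.18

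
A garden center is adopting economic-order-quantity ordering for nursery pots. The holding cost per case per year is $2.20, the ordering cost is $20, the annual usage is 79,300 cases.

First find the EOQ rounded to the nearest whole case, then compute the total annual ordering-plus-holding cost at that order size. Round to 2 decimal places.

2DS/H = 2·79,300·20/2.2 = 1,441,818.18
EOQ = √1,441,818.18 ≈ 1,200.76 → Q = 1,201 cases
Annual ordering cost = (D/Q)·S = (79,300/1,201) × 20 = $1,320.57
Annual holding cost  = (Q/2)·H = (1,201/2) × 2.2 = $1,321.10
Total = $1,320.57 + $1,321.10 = $2,641.67

$2,641.67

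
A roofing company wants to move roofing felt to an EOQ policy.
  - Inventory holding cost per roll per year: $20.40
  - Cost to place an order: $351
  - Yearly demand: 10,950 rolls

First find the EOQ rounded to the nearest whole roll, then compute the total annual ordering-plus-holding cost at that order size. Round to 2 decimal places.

$12,522.49

EOQ = √(2DS/H) = √(2 × 10,950 × 351 / 20.4)
    = √(376,808.82) ≈ 613.85 → Q = 614 rolls
Orders/yr = 10,950/614 = 17.834; ordering cost = 17.834 × $351 = $6,259.69
Average inventory = 614/2 = 307; holding cost = 307 × $20.4 = $6,262.80
Total = $6,259.69 + $6,262.80 = $12,522.49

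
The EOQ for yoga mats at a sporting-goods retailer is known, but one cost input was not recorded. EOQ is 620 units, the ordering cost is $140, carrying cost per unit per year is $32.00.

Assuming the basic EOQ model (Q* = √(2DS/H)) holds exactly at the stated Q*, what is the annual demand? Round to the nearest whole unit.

Since Q* = (2DS/H)^½, squaring gives Q*²·H = 2DS.
D = Q²H / (2S) = 620² × 32 / (2 × 140) = 43,931.43

43,931 units per year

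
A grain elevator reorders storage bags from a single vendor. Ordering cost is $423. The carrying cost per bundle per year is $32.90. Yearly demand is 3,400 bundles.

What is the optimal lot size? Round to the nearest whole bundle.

EOQ = √(2DS/H) = √(2 × 3,400 × 423 / 32.9)
    = √(87,428.57) ≈ 295.68

296 bundles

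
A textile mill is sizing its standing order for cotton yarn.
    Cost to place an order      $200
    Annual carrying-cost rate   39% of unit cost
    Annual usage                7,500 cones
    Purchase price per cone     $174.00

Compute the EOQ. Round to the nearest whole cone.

210 cones

Carrying cost H = $174 × 39% = $67.8600/cone/yr
EOQ = √(2DS/H) = √(2 × 7,500 × 200 / 67.86)
    = √(44,208.66) ≈ 210.26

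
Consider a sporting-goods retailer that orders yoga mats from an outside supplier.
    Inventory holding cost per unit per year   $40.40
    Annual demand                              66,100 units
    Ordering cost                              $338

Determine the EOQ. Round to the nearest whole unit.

Optimal lot size Q* = (2 × 66,100 × $338 / $40.4)^½ ≈ 1,051.68

1,052 units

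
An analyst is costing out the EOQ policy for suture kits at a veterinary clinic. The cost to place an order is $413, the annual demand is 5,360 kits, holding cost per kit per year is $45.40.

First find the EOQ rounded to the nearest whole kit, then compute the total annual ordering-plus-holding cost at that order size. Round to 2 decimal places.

$14,177.53

Q* = √(2·D·S / H) = √(2·5,360·413 / 45.4) = √97,518.9 ≈ 312.28 → Q = 312 kits
Orders/yr = 5,360/312 = 17.179; ordering cost = 17.179 × $413 = $7,095.13
Average inventory = 312/2 = 156; holding cost = 156 × $45.4 = $7,082.40
Total = $7,095.13 + $7,082.40 = $14,177.53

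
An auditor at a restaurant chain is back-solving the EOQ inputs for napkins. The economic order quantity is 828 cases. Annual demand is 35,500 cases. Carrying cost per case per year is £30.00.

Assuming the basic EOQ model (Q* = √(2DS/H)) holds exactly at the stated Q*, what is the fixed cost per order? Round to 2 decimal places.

Since Q* = (2DS/H)^½, squaring gives Q*²·H = 2DS.
S = Q²H / (2D) = 828² × 30 / (2 × 35,500) = 289.6834

£289.68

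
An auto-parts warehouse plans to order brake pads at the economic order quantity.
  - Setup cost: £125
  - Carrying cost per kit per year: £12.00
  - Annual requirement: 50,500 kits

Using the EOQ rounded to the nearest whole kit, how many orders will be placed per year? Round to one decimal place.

49.2 orders per year

EOQ = √(2DS/H) = √(2 × 50,500 × 125 / 12)
    = √(1,052,083.33) ≈ 1,025.71 → Q = 1,026
N = D/Q = 50,500/1,026 ≈ 49.220 orders/yr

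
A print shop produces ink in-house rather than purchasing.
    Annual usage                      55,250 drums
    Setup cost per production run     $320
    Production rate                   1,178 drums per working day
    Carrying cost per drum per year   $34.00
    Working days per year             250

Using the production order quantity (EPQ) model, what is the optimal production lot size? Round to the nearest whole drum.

1,131 drums

d = 55,250/250 = 221.0000 drums/day;  effective holding cost H(1 − d/p) = 34·(1 − 221.0000/1178) = 27.62139
Q* = √(2DS / H_eff) = √(2·55,250·320 / 27.62139) ≈ 1,131.44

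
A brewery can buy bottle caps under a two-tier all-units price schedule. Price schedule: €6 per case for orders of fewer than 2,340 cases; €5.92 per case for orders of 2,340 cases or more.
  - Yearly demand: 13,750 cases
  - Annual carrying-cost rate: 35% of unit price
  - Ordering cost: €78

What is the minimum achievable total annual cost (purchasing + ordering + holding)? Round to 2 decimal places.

€84,282.57

H₁ = 35%×€6 = €2.1000;  H₂ = 35%×€5.92 = €2.0720
EOQ₁ = √(2×13,750×78/2.1000) = 1,010.66  (< 2,340, feasible at tier 1)
EOQ₂ = √(2×13,750×78/2.0720) = 1,017.46  (< 2,340 → use Q = 2,340 at tier-2 price)
TC(tier 1 (EOQ₁), Q≈1,010.7) = €84,622.38
TC(tier 2, Q≈2,340.0) = €84,282.57
Minimum at tier 2: €84,282.57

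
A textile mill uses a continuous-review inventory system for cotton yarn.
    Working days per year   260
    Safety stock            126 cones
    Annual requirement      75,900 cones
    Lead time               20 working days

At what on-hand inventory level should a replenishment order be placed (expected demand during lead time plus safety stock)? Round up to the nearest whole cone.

5,965 cones

Daily demand d = 75,900 / 260 = 291.923 cones/day
Demand during lead time = 291.923 × 20 = 5,838.46
Reorder point = 5,838.46 + 126 = 5,964.46 → round up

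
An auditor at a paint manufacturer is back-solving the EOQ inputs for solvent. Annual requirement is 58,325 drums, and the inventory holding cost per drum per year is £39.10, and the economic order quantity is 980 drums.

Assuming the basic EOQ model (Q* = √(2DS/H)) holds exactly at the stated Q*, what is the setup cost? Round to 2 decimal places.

Since Q* = (2DS/H)^½, squaring gives Q*²·H = 2DS.
S = Q²H / (2D) = 980² × 39.1 / (2 × 58,325) = 321.9172

£321.92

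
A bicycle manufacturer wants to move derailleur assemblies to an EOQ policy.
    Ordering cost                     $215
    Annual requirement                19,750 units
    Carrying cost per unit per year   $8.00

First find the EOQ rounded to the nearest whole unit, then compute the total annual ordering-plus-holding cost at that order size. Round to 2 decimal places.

2DS/H = 2·19,750·215/8 = 1,061,562.50
EOQ = √1,061,562.50 ≈ 1,030.32 → Q = 1,030 units
Orders/yr = 19,750/1,030 = 19.175; ordering cost = 19.175 × $215 = $4,122.57
Average inventory = 1,030/2 = 515; holding cost = 515 × $8 = $4,120.00
Total = $4,122.57 + $4,120.00 = $8,242.57

$8,242.57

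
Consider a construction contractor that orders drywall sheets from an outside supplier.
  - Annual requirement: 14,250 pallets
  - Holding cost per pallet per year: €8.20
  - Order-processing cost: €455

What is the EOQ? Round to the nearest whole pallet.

1,258 pallets

2DS/H = 2·14,250·455/8.2 = 1,581,402.44
EOQ = √1,581,402.44 ≈ 1,257.54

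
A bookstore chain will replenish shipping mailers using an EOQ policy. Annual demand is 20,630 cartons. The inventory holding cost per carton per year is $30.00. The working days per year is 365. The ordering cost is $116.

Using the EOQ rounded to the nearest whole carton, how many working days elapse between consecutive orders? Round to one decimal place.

Optimal lot size Q* = (2 × 20,630 × $116 / $30)^½ ≈ 399.42 → Q = 399 cartons
Days between orders = 365 / (D/Q) = 365 / 51.704 ≈ 7.059

7.1 days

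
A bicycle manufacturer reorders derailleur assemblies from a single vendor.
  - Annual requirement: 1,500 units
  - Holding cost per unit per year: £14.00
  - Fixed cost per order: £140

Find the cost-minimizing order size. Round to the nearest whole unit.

2DS/H = 2·1,500·140/14 = 30,000.00
EOQ = √30,000.00 ≈ 173.21

173 units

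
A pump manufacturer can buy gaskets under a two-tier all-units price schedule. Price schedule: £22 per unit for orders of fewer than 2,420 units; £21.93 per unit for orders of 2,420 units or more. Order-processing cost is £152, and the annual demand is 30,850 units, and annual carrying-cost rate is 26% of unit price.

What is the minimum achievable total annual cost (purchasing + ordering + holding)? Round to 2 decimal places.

£685,377.36

H₁ = 26%×£22 = £5.7200;  H₂ = 26%×£21.93 = £5.7018
EOQ₁ = √(2×30,850×152/5.7200) = 1,280.46  (< 2,420, feasible at tier 1)
EOQ₂ = √(2×30,850×152/5.7018) = 1,282.50  (< 2,420 → use Q = 2,420 at tier-2 price)
TC(tier 1 (EOQ₁), Q≈1,280.5) = £686,024.24
TC(tier 2, Q≈2,420.0) = £685,377.36
Minimum at tier 2: £685,377.36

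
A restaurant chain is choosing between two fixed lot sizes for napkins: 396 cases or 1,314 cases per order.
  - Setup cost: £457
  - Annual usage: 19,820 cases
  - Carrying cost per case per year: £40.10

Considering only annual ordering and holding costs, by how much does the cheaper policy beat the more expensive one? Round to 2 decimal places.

Annual cost at Q: ordering D·S/Q plus holding Q·H/2.
TC(396) = (19,820/396)×457 + (396/2)×40.1 = £30,812.88
TC(1,314) = (19,820/1,314)×457 + (1,314/2)×40.1 = £33,238.96
Lots of 396 are cheaper by £2,426.08.

£2,426.08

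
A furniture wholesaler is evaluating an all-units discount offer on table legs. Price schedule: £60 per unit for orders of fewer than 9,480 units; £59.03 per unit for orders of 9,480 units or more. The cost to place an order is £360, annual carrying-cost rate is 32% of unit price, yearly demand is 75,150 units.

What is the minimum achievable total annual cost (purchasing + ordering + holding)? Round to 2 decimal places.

£4,528,495.00

H₁ = 32%×£60 = £19.2000;  H₂ = 32%×£59.03 = £18.8896
EOQ₁ = √(2×75,150×360/19.2000) = 1,678.73  (< 9,480, feasible at tier 1)
EOQ₂ = √(2×75,150×360/18.8896) = 1,692.46  (< 9,480 → use Q = 9,480 at tier-2 price)
TC(tier 1 (EOQ₁), Q≈1,678.7) = £4,541,231.56
TC(tier 2, Q≈9,480.0) = £4,528,495.00
Minimum at tier 2: £4,528,495.00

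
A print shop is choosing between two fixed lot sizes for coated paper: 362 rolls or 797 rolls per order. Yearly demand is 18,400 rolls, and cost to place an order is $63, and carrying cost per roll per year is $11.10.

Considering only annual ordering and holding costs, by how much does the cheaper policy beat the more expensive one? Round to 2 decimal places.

TC(Q) = (D/Q)S + (Q/2)H
TC(362) = (18,400/362)×63 + (362/2)×11.1 = $5,211.31
TC(797) = (18,400/797)×63 + (797/2)×11.1 = $5,877.80
|ΔTC| = |$5,211.31 − $5,877.80| = $666.49

$666.49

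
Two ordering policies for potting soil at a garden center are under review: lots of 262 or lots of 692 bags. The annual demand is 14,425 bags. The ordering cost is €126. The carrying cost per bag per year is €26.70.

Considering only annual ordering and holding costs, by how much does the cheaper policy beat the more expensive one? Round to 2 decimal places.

€1,429.80

TC(Q) = (D/Q)S + (Q/2)H
TC(262) = (14,425/262)×126 + (262/2)×26.7 = €10,434.91
TC(692) = (14,425/692)×126 + (692/2)×26.7 = €11,864.72
Cheaper: Q = 262.  Difference = €1,429.80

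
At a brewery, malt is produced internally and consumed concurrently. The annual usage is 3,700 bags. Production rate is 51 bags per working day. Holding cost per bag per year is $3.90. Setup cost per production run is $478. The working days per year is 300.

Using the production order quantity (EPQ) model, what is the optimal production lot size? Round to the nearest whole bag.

1,094 bags

d = 3,700/300 = 12.3333 bags/day;  effective holding cost H(1 − d/p) = 3.9·(1 − 12.3333/51) = 2.95686
Q* = √(2DS / H_eff) = √(2·3,700·478 / 2.95686) ≈ 1,093.74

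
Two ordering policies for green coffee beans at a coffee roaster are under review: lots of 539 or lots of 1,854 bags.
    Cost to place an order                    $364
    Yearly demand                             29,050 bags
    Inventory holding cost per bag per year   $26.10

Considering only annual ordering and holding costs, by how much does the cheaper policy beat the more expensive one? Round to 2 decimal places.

TC(Q) = (D/Q)S + (Q/2)H
TC(539) = (29,050/539)×364 + (539/2)×26.1 = $26,652.13
TC(1,854) = (29,050/1,854)×364 + (1,854/2)×26.1 = $29,898.15
|ΔTC| = |$26,652.13 − $29,898.15| = $3,246.02

$3,246.02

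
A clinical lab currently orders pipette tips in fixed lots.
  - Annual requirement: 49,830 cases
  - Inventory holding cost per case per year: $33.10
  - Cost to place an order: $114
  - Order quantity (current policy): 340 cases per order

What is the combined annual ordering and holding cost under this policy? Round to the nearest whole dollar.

$22,335

Annual ordering cost = (D/Q)·S = (49,830/340) × 114 = $16,707.71
Annual holding cost  = (Q/2)·H = (340/2) × 33.1 = $5,627.00
Total = $16,707.71 + $5,627.00 = $22,334.71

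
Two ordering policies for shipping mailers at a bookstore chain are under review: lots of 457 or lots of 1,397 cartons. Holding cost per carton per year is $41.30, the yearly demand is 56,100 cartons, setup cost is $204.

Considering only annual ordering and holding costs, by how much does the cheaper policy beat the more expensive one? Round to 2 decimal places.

$2,560.68

TC(Q) = (D/Q)S + (Q/2)H
TC(457) = (56,100/457)×204 + (457/2)×41.3 = $34,479.50
TC(1,397) = (56,100/1,397)×204 + (1,397/2)×41.3 = $37,040.18
|ΔTC| = |$34,479.50 − $37,040.18| = $2,560.68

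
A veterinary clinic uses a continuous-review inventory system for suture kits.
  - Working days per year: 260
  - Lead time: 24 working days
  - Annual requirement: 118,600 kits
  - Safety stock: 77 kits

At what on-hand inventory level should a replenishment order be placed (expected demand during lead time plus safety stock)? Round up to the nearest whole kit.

Daily demand d = 118,600 / 260 = 456.154 kits/day
Demand during lead time = 456.154 × 24 = 10,947.69
Reorder point = 10,947.69 + 77 = 11,024.69 → round up

11,025 kits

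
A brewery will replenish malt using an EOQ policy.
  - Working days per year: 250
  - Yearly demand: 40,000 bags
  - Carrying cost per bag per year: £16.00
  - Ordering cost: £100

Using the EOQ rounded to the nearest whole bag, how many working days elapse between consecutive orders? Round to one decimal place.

EOQ = √(2DS/H) = √(2 × 40,000 × 100 / 16)
    = √(500,000.00) ≈ 707.11 → Q = 707 bags
Cycle time = (working days × Q)/D = (250 × 707) / 40,000 = 4.419 days

4.4 days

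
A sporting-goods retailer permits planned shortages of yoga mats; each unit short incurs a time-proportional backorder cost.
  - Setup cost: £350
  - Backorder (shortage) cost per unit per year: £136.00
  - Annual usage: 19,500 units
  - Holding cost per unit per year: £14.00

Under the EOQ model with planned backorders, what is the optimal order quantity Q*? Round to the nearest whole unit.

1,037 units

Basic EOQ = √(2·19,500·350/14) = 987.421
Backorder adjustment √((H+b)/b) = √((14+136)/136) = 1.0502
Q* = 987.421 × 1.0502 ≈ 1,037.00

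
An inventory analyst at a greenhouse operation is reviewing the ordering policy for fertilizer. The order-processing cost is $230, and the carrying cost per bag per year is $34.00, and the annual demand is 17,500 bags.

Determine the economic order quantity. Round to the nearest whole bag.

487 bags

EOQ = √(2DS/H) = √(2 × 17,500 × 230 / 34)
    = √(236,764.71) ≈ 486.58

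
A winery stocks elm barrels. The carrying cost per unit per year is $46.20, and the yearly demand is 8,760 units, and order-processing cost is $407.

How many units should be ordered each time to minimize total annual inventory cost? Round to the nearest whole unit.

393 units

2DS/H = 2·8,760·407/46.2 = 154,342.86
EOQ = √154,342.86 ≈ 392.86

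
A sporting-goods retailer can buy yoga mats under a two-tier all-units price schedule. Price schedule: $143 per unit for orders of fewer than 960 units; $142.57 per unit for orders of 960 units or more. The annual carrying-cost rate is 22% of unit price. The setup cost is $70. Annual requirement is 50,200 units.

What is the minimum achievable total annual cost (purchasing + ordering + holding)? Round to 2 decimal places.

$7,175,729.81

H₁ = 22%×$143 = $31.4600;  H₂ = 22%×$142.57 = $31.3654
EOQ₁ = √(2×50,200×70/31.4600) = 472.65  (< 960, feasible at tier 1)
EOQ₂ = √(2×50,200×70/31.3654) = 473.36  (< 960 → use Q = 960 at tier-2 price)
TC(tier 1 (EOQ₁), Q≈472.6) = $7,193,469.46
TC(tier 2, Q≈960.0) = $7,175,729.81
Minimum at tier 2: $7,175,729.81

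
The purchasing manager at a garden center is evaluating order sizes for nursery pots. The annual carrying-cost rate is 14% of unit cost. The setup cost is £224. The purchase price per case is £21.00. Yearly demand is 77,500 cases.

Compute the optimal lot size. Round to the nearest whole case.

3,436 cases

Carrying cost H = £21 × 14% = £2.9400/case/yr
EOQ = √(2DS/H) = √(2 × 77,500 × 224 / 2.94)
    = √(11,809,523.81) ≈ 3,436.50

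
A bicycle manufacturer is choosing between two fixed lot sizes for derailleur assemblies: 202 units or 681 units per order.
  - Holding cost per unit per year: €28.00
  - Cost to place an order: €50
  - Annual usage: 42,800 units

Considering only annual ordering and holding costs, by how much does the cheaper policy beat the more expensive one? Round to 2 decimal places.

€745.62

TC(Q) = (D/Q)S + (Q/2)H
TC(202) = (42,800/202)×50 + (202/2)×28 = €13,422.06
TC(681) = (42,800/681)×50 + (681/2)×28 = €12,676.44
Lots of 681 are cheaper by €745.62.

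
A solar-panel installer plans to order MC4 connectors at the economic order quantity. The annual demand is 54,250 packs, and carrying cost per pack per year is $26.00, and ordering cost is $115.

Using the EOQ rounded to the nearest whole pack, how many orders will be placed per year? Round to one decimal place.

Q* = √(2·D·S / H) = √(2·54,250·115 / 26) = √479,903.8 ≈ 692.75 → Q = 693
N = D/Q = 54,250/693 ≈ 78.283 orders/yr

78.3 orders per year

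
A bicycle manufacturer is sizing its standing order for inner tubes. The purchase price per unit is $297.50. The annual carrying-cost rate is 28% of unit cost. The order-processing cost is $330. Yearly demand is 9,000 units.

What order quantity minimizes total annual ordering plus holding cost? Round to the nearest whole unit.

Carrying cost H = $297.5 × 28% = $83.3000/unit/yr
Optimal lot size Q* = (2 × 9,000 × $330 / $83.3)^½ ≈ 267.04

267 units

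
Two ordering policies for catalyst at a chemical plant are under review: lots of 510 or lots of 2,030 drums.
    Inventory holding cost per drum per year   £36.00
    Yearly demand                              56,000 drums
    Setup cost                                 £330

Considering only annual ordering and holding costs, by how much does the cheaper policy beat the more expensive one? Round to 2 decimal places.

£228.15

For each Q, cost = (D/Q)·S + (Q/2)·H.
TC(510) = (56,000/510)×330 + (510/2)×36 = £45,415.29
TC(2,030) = (56,000/2,030)×330 + (2,030/2)×36 = £45,643.45
|ΔTC| = |£45,415.29 − £45,643.45| = £228.15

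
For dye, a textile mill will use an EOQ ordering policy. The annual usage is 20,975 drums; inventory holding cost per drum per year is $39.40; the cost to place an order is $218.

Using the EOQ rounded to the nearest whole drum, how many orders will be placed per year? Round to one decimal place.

43.5 orders per year

Q* = √(2·D·S / H) = √(2·20,975·218 / 39.4) = √232,109.1 ≈ 481.78 → Q = 482
Orders per year = D/Q = 20,975 / 482 = 43.517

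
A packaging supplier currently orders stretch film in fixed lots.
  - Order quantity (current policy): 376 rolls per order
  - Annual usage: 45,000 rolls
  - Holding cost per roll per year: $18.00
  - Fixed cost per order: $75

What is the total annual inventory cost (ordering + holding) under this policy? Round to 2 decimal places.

Orders/yr = 45,000/376 = 119.681; ordering cost = 119.681 × $75 = $8,976.06
Average inventory = 376/2 = 188; holding cost = 188 × $18 = $3,384.00
Total = $8,976.06 + $3,384.00 = $12,360.06

$12,360.06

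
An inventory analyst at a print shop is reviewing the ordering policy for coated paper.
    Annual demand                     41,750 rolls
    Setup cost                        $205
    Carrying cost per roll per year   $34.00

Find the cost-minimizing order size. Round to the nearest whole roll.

710 rolls

2DS/H = 2·41,750·205/34 = 503,455.88
EOQ = √503,455.88 ≈ 709.55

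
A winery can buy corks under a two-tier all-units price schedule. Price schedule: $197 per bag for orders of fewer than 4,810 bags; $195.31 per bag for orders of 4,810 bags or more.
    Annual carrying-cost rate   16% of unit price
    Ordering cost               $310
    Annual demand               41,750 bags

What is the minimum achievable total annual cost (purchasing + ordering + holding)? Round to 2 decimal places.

$8,232,038.54

H₁ = 16%×$197 = $31.5200;  H₂ = 16%×$195.31 = $31.2496
EOQ₁ = √(2×41,750×310/31.5200) = 906.21  (< 4,810, feasible at tier 1)
EOQ₂ = √(2×41,750×310/31.2496) = 910.13  (< 4,810 → use Q = 4,810 at tier-2 price)
TC(tier 1 (EOQ₁), Q≈906.2) = $8,253,313.88
TC(tier 2, Q≈4,810.0) = $8,232,038.54
Minimum at tier 2: $8,232,038.54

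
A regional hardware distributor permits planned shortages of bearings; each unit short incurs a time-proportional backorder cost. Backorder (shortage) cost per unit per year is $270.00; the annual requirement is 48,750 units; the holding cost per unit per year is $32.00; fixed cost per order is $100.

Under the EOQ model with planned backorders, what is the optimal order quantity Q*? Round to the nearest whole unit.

Q* = √(2DS/H) · √((H + b)/b)
   = √(2 × 48,750 × 100 / 32) · √((32 + 270) / 270)
   = 551.985 × 1.0576 ≈ 583.78

584 units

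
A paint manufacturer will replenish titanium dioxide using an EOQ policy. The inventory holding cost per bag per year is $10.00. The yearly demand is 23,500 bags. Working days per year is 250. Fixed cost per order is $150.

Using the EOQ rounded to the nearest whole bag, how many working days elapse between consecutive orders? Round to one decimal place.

Optimal lot size Q* = (2 × 23,500 × $150 / $10)^½ ≈ 839.64 → Q = 840 bags
Cycle time = (working days × Q)/D = (250 × 840) / 23,500 = 8.936 days

8.9 days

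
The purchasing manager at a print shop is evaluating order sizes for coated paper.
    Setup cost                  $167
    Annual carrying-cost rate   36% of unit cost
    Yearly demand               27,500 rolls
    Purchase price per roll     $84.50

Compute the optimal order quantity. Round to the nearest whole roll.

549 rolls

Holding cost per roll per year: H = 36% × $84.5 = $30.4200
Q* = √(2·D·S / H) = √(2·27,500·167 / 30.42) = √301,939.5 ≈ 549.49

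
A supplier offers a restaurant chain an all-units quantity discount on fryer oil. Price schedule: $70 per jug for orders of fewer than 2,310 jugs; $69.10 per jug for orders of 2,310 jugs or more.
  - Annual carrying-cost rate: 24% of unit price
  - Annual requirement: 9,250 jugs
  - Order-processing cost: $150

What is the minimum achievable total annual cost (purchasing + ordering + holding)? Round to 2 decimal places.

$654,327.88

H₁ = 24%×$70 = $16.8000;  H₂ = 24%×$69.10 = $16.5840
EOQ₁ = √(2×9,250×150/16.8000) = 406.42  (< 2,310, feasible at tier 1)
EOQ₂ = √(2×9,250×150/16.5840) = 409.06  (< 2,310 → use Q = 2,310 at tier-2 price)
TC(tier 1 (EOQ₁), Q≈406.4) = $654,327.88
TC(tier 2, Q≈2,310.0) = $658,930.17
Minimum at tier 1 (EOQ₁): $654,327.88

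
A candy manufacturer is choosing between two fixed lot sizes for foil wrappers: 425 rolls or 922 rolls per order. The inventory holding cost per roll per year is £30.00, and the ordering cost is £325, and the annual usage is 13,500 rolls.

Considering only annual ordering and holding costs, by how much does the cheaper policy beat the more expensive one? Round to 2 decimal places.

£1,890.15

For each Q, cost = (D/Q)·S + (Q/2)·H.
TC(425) = (13,500/425)×325 + (425/2)×30 = £16,698.53
TC(922) = (13,500/922)×325 + (922/2)×30 = £18,588.68
|ΔTC| = |£16,698.53 − £18,588.68| = £1,890.15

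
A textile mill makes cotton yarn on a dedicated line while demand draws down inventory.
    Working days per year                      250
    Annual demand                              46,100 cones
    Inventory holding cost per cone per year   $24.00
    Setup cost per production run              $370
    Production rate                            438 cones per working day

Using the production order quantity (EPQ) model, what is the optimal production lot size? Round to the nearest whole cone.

d = 46,100/250 = 184.4000 cones/day;  effective holding cost H(1 − d/p) = 24·(1 − 184.4000/438) = 13.89589
Q* = √(2DS / H_eff) = √(2·46,100·370 / 13.89589) ≈ 1,566.83

1,567 cones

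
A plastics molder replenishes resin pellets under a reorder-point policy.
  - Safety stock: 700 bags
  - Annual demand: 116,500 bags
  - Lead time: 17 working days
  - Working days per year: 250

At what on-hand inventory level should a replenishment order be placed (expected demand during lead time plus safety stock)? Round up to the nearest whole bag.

Daily demand d = 116,500 / 250 = 466.000 bags/day
Demand during lead time = 466.000 × 17 = 7,922.00
Reorder point = 7,922.00 + 700 = 8,622.00 → round up

8,622 bags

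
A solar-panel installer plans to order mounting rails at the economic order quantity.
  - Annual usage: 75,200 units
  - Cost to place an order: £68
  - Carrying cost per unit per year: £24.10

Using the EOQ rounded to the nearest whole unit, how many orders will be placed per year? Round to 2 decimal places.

115.51 orders per year

Q* = √(2·D·S / H) = √(2·75,200·68 / 24.1) = √424,365.1 ≈ 651.43 → Q = 651
N = D/Q = 75,200/651 ≈ 115.515 orders/yr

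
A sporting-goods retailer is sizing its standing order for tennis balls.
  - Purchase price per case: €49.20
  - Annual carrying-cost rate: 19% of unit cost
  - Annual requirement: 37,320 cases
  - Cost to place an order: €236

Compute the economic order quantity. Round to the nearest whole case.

Carrying cost H = €49.2 × 19% = €9.3480/case/yr
Q* = √(2·D·S / H) = √(2·37,320·236 / 9.348) = √1,884,364.6 ≈ 1,372.72

1,373 cases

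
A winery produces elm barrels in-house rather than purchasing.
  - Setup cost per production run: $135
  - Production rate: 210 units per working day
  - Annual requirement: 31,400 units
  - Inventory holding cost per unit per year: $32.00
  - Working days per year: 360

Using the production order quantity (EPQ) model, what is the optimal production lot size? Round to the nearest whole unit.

d = 31,400/360 = 87.2222 units/day;  effective holding cost H(1 − d/p) = 32·(1 − 87.2222/210) = 18.70899
Q* = √(2DS / H_eff) = √(2·31,400·135 / 18.70899) ≈ 673.16

673 units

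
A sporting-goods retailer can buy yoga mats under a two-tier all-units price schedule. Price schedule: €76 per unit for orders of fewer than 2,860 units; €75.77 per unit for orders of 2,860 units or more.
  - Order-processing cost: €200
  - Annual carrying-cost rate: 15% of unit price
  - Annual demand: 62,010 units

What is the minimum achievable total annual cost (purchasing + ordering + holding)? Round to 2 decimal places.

€4,719,086.73

H₁ = 15%×€76 = €11.4000;  H₂ = 15%×€75.77 = €11.3655
EOQ₁ = √(2×62,010×200/11.4000) = 1,475.06  (< 2,860, feasible at tier 1)
EOQ₂ = √(2×62,010×200/11.3655) = 1,477.29  (< 2,860 → use Q = 2,860 at tier-2 price)
TC(tier 1 (EOQ₁), Q≈1,475.1) = €4,729,575.64
TC(tier 2, Q≈2,860.0) = €4,719,086.73
Minimum at tier 2: €4,719,086.73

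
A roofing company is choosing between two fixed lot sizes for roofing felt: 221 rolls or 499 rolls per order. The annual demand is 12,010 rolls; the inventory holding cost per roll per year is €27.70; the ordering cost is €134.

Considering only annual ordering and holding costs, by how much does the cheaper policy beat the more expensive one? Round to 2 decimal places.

€206.65

For each Q, cost = (D/Q)·S + (Q/2)·H.
TC(221) = (12,010/221)×134 + (221/2)×27.7 = €10,342.93
TC(499) = (12,010/499)×134 + (499/2)×27.7 = €10,136.28
Lots of 499 are cheaper by €206.65.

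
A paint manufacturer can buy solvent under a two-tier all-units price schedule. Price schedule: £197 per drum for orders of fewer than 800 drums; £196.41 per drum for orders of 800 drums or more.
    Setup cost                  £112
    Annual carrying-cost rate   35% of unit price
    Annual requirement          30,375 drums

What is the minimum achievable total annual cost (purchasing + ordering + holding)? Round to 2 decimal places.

H₁ = 35%×£197 = £68.9500;  H₂ = 35%×£196.41 = £68.7435
EOQ₁ = √(2×30,375×112/68.9500) = 314.13  (< 800, feasible at tier 1)
EOQ₂ = √(2×30,375×112/68.7435) = 314.61  (< 800 → use Q = 800 at tier-2 price)
TC(tier 1 (EOQ₁), Q≈314.1) = £6,005,534.54
TC(tier 2, Q≈800.0) = £5,997,703.65
Minimum at tier 2: £5,997,703.65

£5,997,703.65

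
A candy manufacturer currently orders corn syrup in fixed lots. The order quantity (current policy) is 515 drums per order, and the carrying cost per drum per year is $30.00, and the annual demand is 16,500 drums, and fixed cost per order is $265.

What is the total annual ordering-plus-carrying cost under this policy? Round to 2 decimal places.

Ordering: D/Q × S = 16,500/515 × $265 = $8,490.29
Holding:  Q/2 × H = 515/2 × $30 = $7,725.00
Total = $8,490.29 + $7,725.00 = $16,215.29

$16,215.29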